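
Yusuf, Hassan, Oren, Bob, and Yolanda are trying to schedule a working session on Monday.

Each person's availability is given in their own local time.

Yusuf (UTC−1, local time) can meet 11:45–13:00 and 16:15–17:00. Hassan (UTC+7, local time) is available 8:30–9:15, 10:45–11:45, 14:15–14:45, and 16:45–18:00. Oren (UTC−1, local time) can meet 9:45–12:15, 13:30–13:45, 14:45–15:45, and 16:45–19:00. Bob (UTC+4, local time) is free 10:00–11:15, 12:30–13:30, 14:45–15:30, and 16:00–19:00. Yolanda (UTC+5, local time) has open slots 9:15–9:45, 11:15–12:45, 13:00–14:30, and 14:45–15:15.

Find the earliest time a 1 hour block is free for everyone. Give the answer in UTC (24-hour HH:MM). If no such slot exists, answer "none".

none

Yusuf → UTC: 12:45–14:00, 17:15–18:00.
Hassan → UTC: 01:30–02:15, 03:45–04:45, 07:15–07:45, 09:45–11:00.
Oren → UTC: 10:45–13:15, 14:30–14:45, 15:45–16:45, 17:45–20:00.
Bob → UTC: 06:00–07:15, 08:30–09:30, 10:45–11:30, 12:00–15:00.
Yolanda → UTC: 04:15–04:45, 06:15–07:45, 08:00–09:30, 09:45–10:15.
Yusuf ∩ Hassan: (none).
Yusuf ∩ Hassan ∩ Oren: (none).
Yusuf ∩ Hassan ∩ Oren ∩ Bob: (none).
Yusuf ∩ Hassan ∩ Oren ∩ Bob ∩ Yolanda: (none).
Windows ≥ 60 min: (none).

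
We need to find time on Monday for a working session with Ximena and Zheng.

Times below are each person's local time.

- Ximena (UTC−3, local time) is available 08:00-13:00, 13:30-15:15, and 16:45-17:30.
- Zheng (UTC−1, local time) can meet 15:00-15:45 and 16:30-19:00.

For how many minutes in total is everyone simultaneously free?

75 minutes

Ximena → UTC: 11:00–16:00, 16:30–18:15, 19:45–20:30.
Zheng → UTC: 16:00–16:45, 17:30–20:00.
Ximena ∩ Zheng: 16:30–16:45, 17:30–18:15, 19:45–20:00.
Total common minutes: 15 + 45 + 15 = 75.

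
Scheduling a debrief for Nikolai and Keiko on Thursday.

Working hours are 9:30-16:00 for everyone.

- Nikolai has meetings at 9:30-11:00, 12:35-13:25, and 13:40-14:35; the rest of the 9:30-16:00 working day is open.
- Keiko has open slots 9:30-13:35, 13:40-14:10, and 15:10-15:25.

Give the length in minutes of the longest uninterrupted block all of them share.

95 minutes

Nikolai free within 09:30–16:00: 11:00–12:35, 13:25–13:40, 14:35–16:00.
Nikolai ∩ Keiko: 11:00–12:35, 13:25–13:35, 15:10–15:25.
Common window lengths: 95, 10, 15 min; longest is 95.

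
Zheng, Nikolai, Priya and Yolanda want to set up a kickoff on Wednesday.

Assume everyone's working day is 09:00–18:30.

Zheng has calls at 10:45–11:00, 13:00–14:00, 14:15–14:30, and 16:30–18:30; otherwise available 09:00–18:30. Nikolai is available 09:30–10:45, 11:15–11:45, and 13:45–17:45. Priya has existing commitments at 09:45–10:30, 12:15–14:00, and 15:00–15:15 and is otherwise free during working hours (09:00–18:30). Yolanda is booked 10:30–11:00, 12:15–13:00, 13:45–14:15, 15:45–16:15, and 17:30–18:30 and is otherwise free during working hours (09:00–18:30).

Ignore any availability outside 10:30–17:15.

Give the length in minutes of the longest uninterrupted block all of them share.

30 minutes

Zheng free within 09:00–18:30: 09:00–10:45, 11:00–13:00, 14:00–14:15, 14:30–16:30.
Priya free within 09:00–18:30: 09:00–09:45, 10:30–12:15, 14:00–15:00, 15:15–18:30.
Yolanda free within 09:00–18:30: 09:00–10:30, 11:00–12:15, 13:00–13:45, 14:15–15:45, 16:15–17:30.
Zheng ∩ Nikolai: 09:30–10:45, 11:15–11:45, 14:00–14:15, 14:30–16:30.
Zheng ∩ Nikolai ∩ Priya: 09:30–09:45, 10:30–10:45, 11:15–11:45, 14:00–14:15, 14:30–15:00, 15:15–16:30.
Zheng ∩ Nikolai ∩ Priya ∩ Yolanda: 09:30–09:45, 11:15–11:45, 14:30–15:00, 15:15–15:45, 16:15–16:30.
Restricted to 10:30–17:15: 11:15–11:45, 14:30–15:00, 15:15–15:45, 16:15–16:30.
Common window lengths: 30, 30, 30, 15 min; longest is 30.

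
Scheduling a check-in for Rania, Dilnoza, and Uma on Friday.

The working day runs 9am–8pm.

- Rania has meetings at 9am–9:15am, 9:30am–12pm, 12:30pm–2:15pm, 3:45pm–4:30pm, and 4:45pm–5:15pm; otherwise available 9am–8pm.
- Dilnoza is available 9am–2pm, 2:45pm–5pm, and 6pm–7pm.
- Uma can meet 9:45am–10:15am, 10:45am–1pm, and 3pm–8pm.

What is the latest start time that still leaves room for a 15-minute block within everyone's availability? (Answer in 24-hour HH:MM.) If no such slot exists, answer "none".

Rania free within 09:00–20:00: 09:15–09:30, 12:00–12:30, 14:15–15:45, 16:30–16:45, 17:15–20:00.
Rania ∩ Dilnoza: 09:15–09:30, 12:00–12:30, 14:45–15:45, 16:30–16:45, 18:00–19:00.
Rania ∩ Dilnoza ∩ Uma: 12:00–12:30, 15:00–15:45, 16:30–16:45, 18:00–19:00.
Windows ≥ 15 min: 12:00–12:30, 15:00–15:45, 16:30–16:45, 18:00–19:00.
Latest start in the last window 18:00–19:00 is 19:00 − 15 min = 18:45.

18:45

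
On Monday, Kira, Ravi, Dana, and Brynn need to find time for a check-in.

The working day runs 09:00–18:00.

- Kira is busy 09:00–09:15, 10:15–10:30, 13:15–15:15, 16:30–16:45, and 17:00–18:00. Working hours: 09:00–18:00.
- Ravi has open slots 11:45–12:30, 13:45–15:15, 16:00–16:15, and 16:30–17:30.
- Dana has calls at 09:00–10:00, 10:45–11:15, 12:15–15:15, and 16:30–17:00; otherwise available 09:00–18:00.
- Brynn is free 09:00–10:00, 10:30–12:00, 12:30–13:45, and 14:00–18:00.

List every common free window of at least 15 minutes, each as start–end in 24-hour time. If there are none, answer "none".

Kira free within 09:00–18:00: 09:15–10:15, 10:30–13:15, 15:15–16:30, 16:45–17:00.
Dana free within 09:00–18:00: 10:00–10:45, 11:15–12:15, 15:15–16:30, 17:00–18:00.
Kira ∩ Ravi: 11:45–12:30, 16:00–16:15, 16:45–17:00.
Kira ∩ Ravi ∩ Dana: 11:45–12:15, 16:00–16:15.
Kira ∩ Ravi ∩ Dana ∩ Brynn: 11:45–12:00, 16:00–16:15.
Windows ≥ 15 min: 11:45–12:00, 16:00–16:15.

11:45–12:00, 16:00–16:15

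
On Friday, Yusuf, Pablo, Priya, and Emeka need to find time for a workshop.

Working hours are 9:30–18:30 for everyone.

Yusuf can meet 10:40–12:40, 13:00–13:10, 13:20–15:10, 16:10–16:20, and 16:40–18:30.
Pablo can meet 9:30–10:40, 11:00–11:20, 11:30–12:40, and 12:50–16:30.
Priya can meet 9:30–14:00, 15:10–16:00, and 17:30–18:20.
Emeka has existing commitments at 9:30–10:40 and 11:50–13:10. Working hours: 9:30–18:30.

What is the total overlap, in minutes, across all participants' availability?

80 minutes

Emeka free within 09:30–18:30: 10:40–11:50, 13:10–18:30.
Yusuf ∩ Pablo: 11:00–11:20, 11:30–12:40, 13:00–13:10, 13:20–15:10, 16:10–16:20.
Yusuf ∩ Pablo ∩ Priya: 11:00–11:20, 11:30–12:40, 13:00–13:10, 13:20–14:00.
Yusuf ∩ Pablo ∩ Priya ∩ Emeka: 11:00–11:20, 11:30–11:50, 13:20–14:00.
Total common minutes: 20 + 20 + 40 = 80.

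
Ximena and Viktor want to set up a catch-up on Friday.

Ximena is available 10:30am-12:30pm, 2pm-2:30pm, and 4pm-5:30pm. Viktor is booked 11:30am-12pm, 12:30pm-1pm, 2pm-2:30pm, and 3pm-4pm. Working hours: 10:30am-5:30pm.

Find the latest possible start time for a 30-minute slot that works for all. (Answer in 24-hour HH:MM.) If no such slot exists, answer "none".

17:00

Viktor free within 10:30–17:30: 10:30–11:30, 12:00–12:30, 13:00–14:00, 14:30–15:00, 16:00–17:30.
Ximena ∩ Viktor: 10:30–11:30, 12:00–12:30, 16:00–17:30.
Windows ≥ 30 min: 10:30–11:30, 12:00–12:30, 16:00–17:30.
Latest start in the last window 16:00–17:30 is 17:30 − 30 min = 17:00.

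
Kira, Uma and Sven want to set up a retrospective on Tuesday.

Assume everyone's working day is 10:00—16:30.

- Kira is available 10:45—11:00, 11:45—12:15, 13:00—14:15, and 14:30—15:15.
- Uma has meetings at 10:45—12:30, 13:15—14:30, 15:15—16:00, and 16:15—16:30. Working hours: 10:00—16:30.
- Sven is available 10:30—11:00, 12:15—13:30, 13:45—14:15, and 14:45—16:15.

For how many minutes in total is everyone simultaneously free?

Uma free within 10:00–16:30: 10:00–10:45, 12:30–13:15, 14:30–15:15, 16:00–16:15.
Kira ∩ Uma: 13:00–13:15, 14:30–15:15.
Kira ∩ Uma ∩ Sven: 13:00–13:15, 14:45–15:15.
Total common minutes: 15 + 30 = 45.

45 minutes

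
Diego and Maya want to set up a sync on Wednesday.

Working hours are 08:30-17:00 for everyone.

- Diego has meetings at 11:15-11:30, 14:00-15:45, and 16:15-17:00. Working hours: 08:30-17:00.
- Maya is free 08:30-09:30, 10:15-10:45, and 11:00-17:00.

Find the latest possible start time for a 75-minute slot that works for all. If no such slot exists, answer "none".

Diego free within 08:30–17:00: 08:30–11:15, 11:30–14:00, 15:45–16:15.
Diego ∩ Maya: 08:30–09:30, 10:15–10:45, 11:00–11:15, 11:30–14:00, 15:45–16:15.
Windows ≥ 75 min: 11:30–14:00.
Latest start in the last window 11:30–14:00 is 14:00 − 75 min = 12:45.

12:45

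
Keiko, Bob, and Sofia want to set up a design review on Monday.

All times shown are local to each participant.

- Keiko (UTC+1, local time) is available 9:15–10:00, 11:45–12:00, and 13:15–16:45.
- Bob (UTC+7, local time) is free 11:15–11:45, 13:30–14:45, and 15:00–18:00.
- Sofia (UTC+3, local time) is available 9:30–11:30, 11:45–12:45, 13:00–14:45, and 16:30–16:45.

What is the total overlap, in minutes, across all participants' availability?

Keiko → UTC: 08:15–09:00, 10:45–11:00, 12:15–15:45.
Bob → UTC: 04:15–04:45, 06:30–07:45, 08:00–11:00.
Sofia → UTC: 06:30–08:30, 08:45–09:45, 10:00–11:45, 13:30–13:45.
Keiko ∩ Bob: 08:15–09:00, 10:45–11:00.
Keiko ∩ Bob ∩ Sofia: 08:15–08:30, 08:45–09:00, 10:45–11:00.
Total common minutes: 15 + 15 + 15 = 45.

45 minutes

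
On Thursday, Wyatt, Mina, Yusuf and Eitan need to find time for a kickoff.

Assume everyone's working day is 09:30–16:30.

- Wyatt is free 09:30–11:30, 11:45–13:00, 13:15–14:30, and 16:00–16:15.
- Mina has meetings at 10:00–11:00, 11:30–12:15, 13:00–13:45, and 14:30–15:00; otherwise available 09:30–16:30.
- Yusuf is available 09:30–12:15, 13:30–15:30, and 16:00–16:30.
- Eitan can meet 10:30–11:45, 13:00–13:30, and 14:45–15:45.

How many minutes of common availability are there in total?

30 minutes

Mina free within 09:30–16:30: 09:30–10:00, 11:00–11:30, 12:15–13:00, 13:45–14:30, 15:00–16:30.
Wyatt ∩ Mina: 09:30–10:00, 11:00–11:30, 12:15–13:00, 13:45–14:30, 16:00–16:15.
Wyatt ∩ Mina ∩ Yusuf: 09:30–10:00, 11:00–11:30, 13:45–14:30, 16:00–16:15.
Wyatt ∩ Mina ∩ Yusuf ∩ Eitan: 11:00–11:30.
Total common minutes: 30.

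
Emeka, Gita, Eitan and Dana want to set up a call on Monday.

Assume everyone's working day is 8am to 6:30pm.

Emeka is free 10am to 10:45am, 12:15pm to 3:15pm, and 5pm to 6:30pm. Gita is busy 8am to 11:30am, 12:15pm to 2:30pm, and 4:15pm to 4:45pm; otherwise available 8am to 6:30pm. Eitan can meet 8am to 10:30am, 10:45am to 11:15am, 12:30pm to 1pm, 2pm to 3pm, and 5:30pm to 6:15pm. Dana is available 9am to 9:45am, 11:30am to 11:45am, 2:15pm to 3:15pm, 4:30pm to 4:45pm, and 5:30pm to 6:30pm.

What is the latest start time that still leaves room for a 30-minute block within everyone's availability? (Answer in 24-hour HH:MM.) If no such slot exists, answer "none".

Gita free within 08:00–18:30: 11:30–12:15, 14:30–16:15, 16:45–18:30.
Emeka ∩ Gita: 14:30–15:15, 17:00–18:30.
Emeka ∩ Gita ∩ Eitan: 14:30–15:00, 17:30–18:15.
Emeka ∩ Gita ∩ Eitan ∩ Dana: 14:30–15:00, 17:30–18:15.
Windows ≥ 30 min: 14:30–15:00, 17:30–18:15.
Latest start in the last window 17:30–18:15 is 18:15 − 30 min = 17:45.

17:45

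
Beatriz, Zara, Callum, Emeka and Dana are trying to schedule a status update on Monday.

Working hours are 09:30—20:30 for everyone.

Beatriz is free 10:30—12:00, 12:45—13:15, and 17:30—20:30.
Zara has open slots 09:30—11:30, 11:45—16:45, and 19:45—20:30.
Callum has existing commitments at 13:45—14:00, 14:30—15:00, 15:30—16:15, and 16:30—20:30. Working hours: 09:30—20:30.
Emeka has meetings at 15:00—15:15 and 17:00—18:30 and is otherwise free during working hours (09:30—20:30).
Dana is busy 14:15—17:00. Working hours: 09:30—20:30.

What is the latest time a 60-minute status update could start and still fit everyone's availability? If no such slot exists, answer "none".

Callum free within 09:30–20:30: 09:30–13:45, 14:00–14:30, 15:00–15:30, 16:15–16:30.
Emeka free within 09:30–20:30: 09:30–15:00, 15:15–17:00, 18:30–20:30.
Dana free within 09:30–20:30: 09:30–14:15, 17:00–20:30.
Beatriz ∩ Zara: 10:30–11:30, 11:45–12:00, 12:45–13:15, 19:45–20:30.
Beatriz ∩ Zara ∩ Callum: 10:30–11:30, 11:45–12:00, 12:45–13:15.
Beatriz ∩ Zara ∩ Callum ∩ Emeka: 10:30–11:30, 11:45–12:00, 12:45–13:15.
Beatriz ∩ Zara ∩ Callum ∩ Emeka ∩ Dana: 10:30–11:30, 11:45–12:00, 12:45–13:15.
Windows ≥ 60 min: 10:30–11:30.
Latest start in the last window 10:30–11:30 is 11:30 − 60 min = 10:30.

10:30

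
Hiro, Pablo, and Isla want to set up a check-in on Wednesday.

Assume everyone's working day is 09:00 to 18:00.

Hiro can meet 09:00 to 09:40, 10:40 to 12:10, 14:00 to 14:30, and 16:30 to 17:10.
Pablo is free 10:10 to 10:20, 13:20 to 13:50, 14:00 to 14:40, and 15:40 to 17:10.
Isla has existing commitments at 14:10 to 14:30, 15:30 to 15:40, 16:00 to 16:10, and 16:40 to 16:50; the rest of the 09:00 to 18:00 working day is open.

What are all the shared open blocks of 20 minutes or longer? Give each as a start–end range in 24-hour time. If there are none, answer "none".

16:50–17:10

Isla free within 09:00–18:00: 09:00–14:10, 14:30–15:30, 15:40–16:00, 16:10–16:40, 16:50–18:00.
Hiro ∩ Pablo: 14:00–14:30, 16:30–17:10.
Hiro ∩ Pablo ∩ Isla: 14:00–14:10, 16:30–16:40, 16:50–17:10.
Windows ≥ 20 min: 16:50–17:10.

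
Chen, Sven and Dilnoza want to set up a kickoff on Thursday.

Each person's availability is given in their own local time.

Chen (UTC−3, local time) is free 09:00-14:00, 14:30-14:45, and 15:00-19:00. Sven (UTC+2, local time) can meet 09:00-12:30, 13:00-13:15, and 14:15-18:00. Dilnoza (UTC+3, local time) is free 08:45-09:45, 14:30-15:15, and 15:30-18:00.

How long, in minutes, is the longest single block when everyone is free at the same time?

150 minutes

Chen → UTC: 12:00–17:00, 17:30–17:45, 18:00–22:00.
Sven → UTC: 07:00–10:30, 11:00–11:15, 12:15–16:00.
Dilnoza → UTC: 05:45–06:45, 11:30–12:15, 12:30–15:00.
Chen ∩ Sven: 12:15–16:00.
Chen ∩ Sven ∩ Dilnoza: 12:30–15:00.
Single common window of 150 minutes.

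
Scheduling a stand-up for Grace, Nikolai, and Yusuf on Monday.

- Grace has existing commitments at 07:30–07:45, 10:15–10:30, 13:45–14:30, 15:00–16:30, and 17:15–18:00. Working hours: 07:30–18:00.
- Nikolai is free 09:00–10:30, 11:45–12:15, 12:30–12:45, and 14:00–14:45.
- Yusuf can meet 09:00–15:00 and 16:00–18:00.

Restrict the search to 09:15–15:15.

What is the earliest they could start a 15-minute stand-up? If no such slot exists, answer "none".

09:15

Grace free within 07:30–18:00: 07:45–10:15, 10:30–13:45, 14:30–15:00, 16:30–17:15.
Grace ∩ Nikolai: 09:00–10:15, 11:45–12:15, 12:30–12:45, 14:30–14:45.
Grace ∩ Nikolai ∩ Yusuf: 09:00–10:15, 11:45–12:15, 12:30–12:45, 14:30–14:45.
Restricted to 09:15–15:15: 09:15–10:15, 11:45–12:15, 12:30–12:45, 14:30–14:45.
Windows ≥ 15 min: 09:15–10:15, 11:45–12:15, 12:30–12:45, 14:30–14:45.
Earliest such window starts at 09:15.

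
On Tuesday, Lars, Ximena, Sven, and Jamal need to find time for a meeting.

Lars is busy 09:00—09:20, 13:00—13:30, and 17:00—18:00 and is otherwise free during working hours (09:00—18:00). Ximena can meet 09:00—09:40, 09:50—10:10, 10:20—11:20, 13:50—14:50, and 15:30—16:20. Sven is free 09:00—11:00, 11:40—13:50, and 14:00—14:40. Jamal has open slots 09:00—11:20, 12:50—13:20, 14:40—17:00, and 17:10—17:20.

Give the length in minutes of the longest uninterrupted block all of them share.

40 minutes

Lars free within 09:00–18:00: 09:20–13:00, 13:30–17:00.
Lars ∩ Ximena: 09:20–09:40, 09:50–10:10, 10:20–11:20, 13:50–14:50, 15:30–16:20.
Lars ∩ Ximena ∩ Sven: 09:20–09:40, 09:50–10:10, 10:20–11:00, 14:00–14:40.
Lars ∩ Ximena ∩ Sven ∩ Jamal: 09:20–09:40, 09:50–10:10, 10:20–11:00.
Common window lengths: 20, 20, 40 min; longest is 40.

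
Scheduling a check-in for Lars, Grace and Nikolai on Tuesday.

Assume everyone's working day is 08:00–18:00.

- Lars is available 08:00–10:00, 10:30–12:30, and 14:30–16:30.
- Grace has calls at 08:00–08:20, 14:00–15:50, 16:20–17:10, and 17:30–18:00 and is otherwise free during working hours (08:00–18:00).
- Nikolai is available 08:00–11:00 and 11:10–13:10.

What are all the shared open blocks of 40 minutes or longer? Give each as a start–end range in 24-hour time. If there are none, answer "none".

Grace free within 08:00–18:00: 08:20–14:00, 15:50–16:20, 17:10–17:30.
Lars ∩ Grace: 08:20–10:00, 10:30–12:30, 15:50–16:20.
Lars ∩ Grace ∩ Nikolai: 08:20–10:00, 10:30–11:00, 11:10–12:30.
Windows ≥ 40 min: 08:20–10:00, 11:10–12:30.

08:20–10:00, 11:10–12:30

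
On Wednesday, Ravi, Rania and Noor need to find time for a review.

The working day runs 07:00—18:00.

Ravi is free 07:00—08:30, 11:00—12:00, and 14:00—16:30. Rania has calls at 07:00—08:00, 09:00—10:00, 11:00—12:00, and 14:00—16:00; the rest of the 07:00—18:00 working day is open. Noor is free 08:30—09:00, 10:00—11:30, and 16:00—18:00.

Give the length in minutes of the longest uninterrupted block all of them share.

Rania free within 07:00–18:00: 08:00–09:00, 10:00–11:00, 12:00–14:00, 16:00–18:00.
Ravi ∩ Rania: 08:00–08:30, 16:00–16:30.
Ravi ∩ Rania ∩ Noor: 16:00–16:30.
Single common window of 30 minutes.

30 minutes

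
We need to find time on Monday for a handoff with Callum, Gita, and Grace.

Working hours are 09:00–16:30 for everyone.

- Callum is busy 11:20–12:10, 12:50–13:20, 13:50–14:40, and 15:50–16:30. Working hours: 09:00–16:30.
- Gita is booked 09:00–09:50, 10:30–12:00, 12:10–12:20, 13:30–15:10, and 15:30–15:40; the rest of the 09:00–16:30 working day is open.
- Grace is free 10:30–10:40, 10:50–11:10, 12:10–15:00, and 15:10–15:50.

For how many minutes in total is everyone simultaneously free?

Callum free within 09:00–16:30: 09:00–11:20, 12:10–12:50, 13:20–13:50, 14:40–15:50.
Gita free within 09:00–16:30: 09:50–10:30, 12:00–12:10, 12:20–13:30, 15:10–15:30, 15:40–16:30.
Callum ∩ Gita: 09:50–10:30, 12:20–12:50, 13:20–13:30, 15:10–15:30, 15:40–15:50.
Callum ∩ Gita ∩ Grace: 12:20–12:50, 13:20–13:30, 15:10–15:30, 15:40–15:50.
Total common minutes: 30 + 10 + 20 + 10 = 70.

70 minutes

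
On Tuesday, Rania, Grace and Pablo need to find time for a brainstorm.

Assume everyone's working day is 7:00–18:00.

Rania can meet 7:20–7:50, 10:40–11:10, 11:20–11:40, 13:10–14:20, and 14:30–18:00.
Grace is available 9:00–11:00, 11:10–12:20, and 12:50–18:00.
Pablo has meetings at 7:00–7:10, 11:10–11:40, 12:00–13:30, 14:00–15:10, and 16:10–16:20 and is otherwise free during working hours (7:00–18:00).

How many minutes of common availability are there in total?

Pablo free within 07:00–18:00: 07:10–11:10, 11:40–12:00, 13:30–14:00, 15:10–16:10, 16:20–18:00.
Rania ∩ Grace: 10:40–11:00, 11:20–11:40, 13:10–14:20, 14:30–18:00.
Rania ∩ Grace ∩ Pablo: 10:40–11:00, 13:30–14:00, 15:10–16:10, 16:20–18:00.
Total common minutes: 20 + 30 + 60 + 100 = 210.

210 minutes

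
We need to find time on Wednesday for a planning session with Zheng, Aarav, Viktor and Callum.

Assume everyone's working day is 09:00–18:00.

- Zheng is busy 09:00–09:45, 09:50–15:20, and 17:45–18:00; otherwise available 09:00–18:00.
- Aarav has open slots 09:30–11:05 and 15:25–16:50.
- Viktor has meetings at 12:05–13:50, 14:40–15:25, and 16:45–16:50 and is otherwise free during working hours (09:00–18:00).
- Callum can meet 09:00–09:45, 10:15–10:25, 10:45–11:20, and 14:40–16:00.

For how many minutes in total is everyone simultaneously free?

35 minutes

Zheng free within 09:00–18:00: 09:45–09:50, 15:20–17:45.
Viktor free within 09:00–18:00: 09:00–12:05, 13:50–14:40, 15:25–16:45, 16:50–18:00.
Zheng ∩ Aarav: 09:45–09:50, 15:25–16:50.
Zheng ∩ Aarav ∩ Viktor: 09:45–09:50, 15:25–16:45.
Zheng ∩ Aarav ∩ Viktor ∩ Callum: 15:25–16:00.
Total common minutes: 35.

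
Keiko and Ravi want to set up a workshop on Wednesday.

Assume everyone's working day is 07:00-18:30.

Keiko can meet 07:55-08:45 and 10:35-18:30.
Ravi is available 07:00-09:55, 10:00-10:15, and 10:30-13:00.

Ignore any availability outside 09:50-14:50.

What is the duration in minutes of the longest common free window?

145 minutes

Keiko ∩ Ravi: 07:55–08:45, 10:35–13:00.
Restricted to 09:50–14:50: 10:35–13:00.
Single common window of 145 minutes.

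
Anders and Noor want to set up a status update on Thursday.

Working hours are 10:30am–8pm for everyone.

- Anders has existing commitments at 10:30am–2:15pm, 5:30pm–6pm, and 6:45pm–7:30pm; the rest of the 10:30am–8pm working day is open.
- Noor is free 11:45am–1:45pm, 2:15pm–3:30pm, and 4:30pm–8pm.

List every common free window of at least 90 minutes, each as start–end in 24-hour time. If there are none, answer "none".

none

Anders free within 10:30–20:00: 14:15–17:30, 18:00–18:45, 19:30–20:00.
Anders ∩ Noor: 14:15–15:30, 16:30–17:30, 18:00–18:45, 19:30–20:00.
Windows ≥ 90 min: (none).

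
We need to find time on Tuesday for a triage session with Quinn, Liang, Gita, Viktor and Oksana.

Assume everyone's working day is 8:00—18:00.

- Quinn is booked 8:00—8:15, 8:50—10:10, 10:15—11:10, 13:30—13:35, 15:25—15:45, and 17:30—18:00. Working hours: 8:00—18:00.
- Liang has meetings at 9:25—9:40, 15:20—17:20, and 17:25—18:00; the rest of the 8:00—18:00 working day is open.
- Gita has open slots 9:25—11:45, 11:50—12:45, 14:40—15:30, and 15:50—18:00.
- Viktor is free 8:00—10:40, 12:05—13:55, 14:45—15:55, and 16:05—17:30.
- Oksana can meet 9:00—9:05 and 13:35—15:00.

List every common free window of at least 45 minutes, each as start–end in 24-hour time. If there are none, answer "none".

none

Quinn free within 08:00–18:00: 08:15–08:50, 10:10–10:15, 11:10–13:30, 13:35–15:25, 15:45–17:30.
Liang free within 08:00–18:00: 08:00–09:25, 09:40–15:20, 17:20–17:25.
Quinn ∩ Liang: 08:15–08:50, 10:10–10:15, 11:10–13:30, 13:35–15:20, 17:20–17:25.
Quinn ∩ Liang ∩ Gita: 10:10–10:15, 11:10–11:45, 11:50–12:45, 14:40–15:20, 17:20–17:25.
Quinn ∩ Liang ∩ Gita ∩ Viktor: 10:10–10:15, 12:05–12:45, 14:45–15:20, 17:20–17:25.
Quinn ∩ Liang ∩ Gita ∩ Viktor ∩ Oksana: 14:45–15:00.
Windows ≥ 45 min: (none).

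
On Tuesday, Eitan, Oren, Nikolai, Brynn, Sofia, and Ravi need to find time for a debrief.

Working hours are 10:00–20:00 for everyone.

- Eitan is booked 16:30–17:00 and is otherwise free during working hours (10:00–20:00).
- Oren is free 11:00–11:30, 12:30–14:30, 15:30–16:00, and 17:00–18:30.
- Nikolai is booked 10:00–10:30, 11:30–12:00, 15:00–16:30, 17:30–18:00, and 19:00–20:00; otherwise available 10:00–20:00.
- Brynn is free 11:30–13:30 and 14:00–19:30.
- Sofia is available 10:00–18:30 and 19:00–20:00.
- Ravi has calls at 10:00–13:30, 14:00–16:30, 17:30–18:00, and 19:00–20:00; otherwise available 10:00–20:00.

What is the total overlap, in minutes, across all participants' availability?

60 minutes

Eitan free within 10:00–20:00: 10:00–16:30, 17:00–20:00.
Nikolai free within 10:00–20:00: 10:30–11:30, 12:00–15:00, 16:30–17:30, 18:00–19:00.
Ravi free within 10:00–20:00: 13:30–14:00, 16:30–17:30, 18:00–19:00.
Eitan ∩ Oren: 11:00–11:30, 12:30–14:30, 15:30–16:00, 17:00–18:30.
Eitan ∩ Oren ∩ Nikolai: 11:00–11:30, 12:30–14:30, 17:00–17:30, 18:00–18:30.
Eitan ∩ Oren ∩ Nikolai ∩ Brynn: 12:30–13:30, 14:00–14:30, 17:00–17:30, 18:00–18:30.
Eitan ∩ Oren ∩ Nikolai ∩ Brynn ∩ Sofia: 12:30–13:30, 14:00–14:30, 17:00–17:30, 18:00–18:30.
Eitan ∩ Oren ∩ Nikolai ∩ Brynn ∩ Sofia ∩ Ravi: 17:00–17:30, 18:00–18:30.
Total common minutes: 30 + 30 = 60.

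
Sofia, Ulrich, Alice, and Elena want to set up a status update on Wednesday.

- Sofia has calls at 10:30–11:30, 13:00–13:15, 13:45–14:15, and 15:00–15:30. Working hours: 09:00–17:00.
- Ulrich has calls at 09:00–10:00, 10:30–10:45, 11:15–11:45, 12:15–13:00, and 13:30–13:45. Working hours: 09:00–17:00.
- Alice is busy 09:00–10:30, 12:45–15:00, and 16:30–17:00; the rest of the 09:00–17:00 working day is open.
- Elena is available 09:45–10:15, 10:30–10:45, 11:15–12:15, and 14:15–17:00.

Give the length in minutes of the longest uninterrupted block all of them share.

Sofia free within 09:00–17:00: 09:00–10:30, 11:30–13:00, 13:15–13:45, 14:15–15:00, 15:30–17:00.
Ulrich free within 09:00–17:00: 10:00–10:30, 10:45–11:15, 11:45–12:15, 13:00–13:30, 13:45–17:00.
Alice free within 09:00–17:00: 10:30–12:45, 15:00–16:30.
Sofia ∩ Ulrich: 10:00–10:30, 11:45–12:15, 13:15–13:30, 14:15–15:00, 15:30–17:00.
Sofia ∩ Ulrich ∩ Alice: 11:45–12:15, 15:30–16:30.
Sofia ∩ Ulrich ∩ Alice ∩ Elena: 11:45–12:15, 15:30–16:30.
Common window lengths: 30, 60 min; longest is 60.

60 minutes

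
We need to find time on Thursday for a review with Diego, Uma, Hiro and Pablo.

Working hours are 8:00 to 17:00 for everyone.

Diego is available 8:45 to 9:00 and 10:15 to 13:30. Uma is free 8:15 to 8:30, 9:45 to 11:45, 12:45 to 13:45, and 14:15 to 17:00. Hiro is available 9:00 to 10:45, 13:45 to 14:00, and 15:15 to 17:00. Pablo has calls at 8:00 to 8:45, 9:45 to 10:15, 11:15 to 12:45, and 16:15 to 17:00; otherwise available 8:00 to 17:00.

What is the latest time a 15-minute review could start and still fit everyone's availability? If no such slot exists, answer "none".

10:30

Pablo free within 08:00–17:00: 08:45–09:45, 10:15–11:15, 12:45–16:15.
Diego ∩ Uma: 10:15–11:45, 12:45–13:30.
Diego ∩ Uma ∩ Hiro: 10:15–10:45.
Diego ∩ Uma ∩ Hiro ∩ Pablo: 10:15–10:45.
Windows ≥ 15 min: 10:15–10:45.
Latest start in the last window 10:15–10:45 is 10:45 − 15 min = 10:30.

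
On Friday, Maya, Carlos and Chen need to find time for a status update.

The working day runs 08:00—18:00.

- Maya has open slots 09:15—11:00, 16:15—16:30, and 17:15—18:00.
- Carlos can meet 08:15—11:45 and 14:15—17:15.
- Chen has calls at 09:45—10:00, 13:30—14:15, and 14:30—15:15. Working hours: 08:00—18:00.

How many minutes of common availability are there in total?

105 minutes

Chen free within 08:00–18:00: 08:00–09:45, 10:00–13:30, 14:15–14:30, 15:15–18:00.
Maya ∩ Carlos: 09:15–11:00, 16:15–16:30.
Maya ∩ Carlos ∩ Chen: 09:15–09:45, 10:00–11:00, 16:15–16:30.
Total common minutes: 30 + 60 + 15 = 105.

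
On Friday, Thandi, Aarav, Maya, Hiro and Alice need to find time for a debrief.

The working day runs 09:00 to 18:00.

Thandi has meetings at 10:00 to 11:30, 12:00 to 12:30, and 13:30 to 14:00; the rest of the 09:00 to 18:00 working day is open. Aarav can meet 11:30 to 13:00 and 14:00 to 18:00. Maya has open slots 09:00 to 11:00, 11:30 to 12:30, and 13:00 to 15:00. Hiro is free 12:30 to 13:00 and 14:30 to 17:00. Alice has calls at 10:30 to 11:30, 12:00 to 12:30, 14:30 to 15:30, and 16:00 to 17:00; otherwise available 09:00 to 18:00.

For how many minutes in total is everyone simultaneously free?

Thandi free within 09:00–18:00: 09:00–10:00, 11:30–12:00, 12:30–13:30, 14:00–18:00.
Alice free within 09:00–18:00: 09:00–10:30, 11:30–12:00, 12:30–14:30, 15:30–16:00, 17:00–18:00.
Thandi ∩ Aarav: 11:30–12:00, 12:30–13:00, 14:00–18:00.
Thandi ∩ Aarav ∩ Maya: 11:30–12:00, 14:00–15:00.
Thandi ∩ Aarav ∩ Maya ∩ Hiro: 14:30–15:00.
Thandi ∩ Aarav ∩ Maya ∩ Hiro ∩ Alice: (none).
Total common minutes: 0.

0 minutes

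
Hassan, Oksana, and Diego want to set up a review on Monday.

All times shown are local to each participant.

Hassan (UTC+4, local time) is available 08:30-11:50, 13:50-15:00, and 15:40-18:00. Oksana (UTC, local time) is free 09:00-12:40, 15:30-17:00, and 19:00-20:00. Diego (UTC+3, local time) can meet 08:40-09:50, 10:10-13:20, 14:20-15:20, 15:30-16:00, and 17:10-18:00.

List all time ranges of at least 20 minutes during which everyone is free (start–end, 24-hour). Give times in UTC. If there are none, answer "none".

Hassan → UTC: 04:30–07:50, 09:50–11:00, 11:40–14:00.
Oksana → UTC: 09:00–12:40, 15:30–17:00, 19:00–20:00.
Diego → UTC: 05:40–06:50, 07:10–10:20, 11:20–12:20, 12:30–13:00, 14:10–15:00.
Hassan ∩ Oksana: 09:50–11:00, 11:40–12:40.
Hassan ∩ Oksana ∩ Diego: 09:50–10:20, 11:40–12:20, 12:30–12:40.
Windows ≥ 20 min: 09:50–10:20, 11:40–12:20.

09:50–10:20, 11:40–12:20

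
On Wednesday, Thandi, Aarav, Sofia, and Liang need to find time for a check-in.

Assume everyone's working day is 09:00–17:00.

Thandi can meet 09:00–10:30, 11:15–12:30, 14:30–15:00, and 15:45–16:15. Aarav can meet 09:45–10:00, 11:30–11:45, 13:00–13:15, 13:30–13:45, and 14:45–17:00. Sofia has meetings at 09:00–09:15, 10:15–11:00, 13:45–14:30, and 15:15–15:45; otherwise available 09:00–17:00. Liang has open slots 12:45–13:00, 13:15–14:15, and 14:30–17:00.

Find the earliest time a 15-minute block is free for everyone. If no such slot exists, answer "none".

Sofia free within 09:00–17:00: 09:15–10:15, 11:00–13:45, 14:30–15:15, 15:45–17:00.
Thandi ∩ Aarav: 09:45–10:00, 11:30–11:45, 14:45–15:00, 15:45–16:15.
Thandi ∩ Aarav ∩ Sofia: 09:45–10:00, 11:30–11:45, 14:45–15:00, 15:45–16:15.
Thandi ∩ Aarav ∩ Sofia ∩ Liang: 14:45–15:00, 15:45–16:15.
Windows ≥ 15 min: 14:45–15:00, 15:45–16:15.
Earliest such window starts at 14:45.

14:45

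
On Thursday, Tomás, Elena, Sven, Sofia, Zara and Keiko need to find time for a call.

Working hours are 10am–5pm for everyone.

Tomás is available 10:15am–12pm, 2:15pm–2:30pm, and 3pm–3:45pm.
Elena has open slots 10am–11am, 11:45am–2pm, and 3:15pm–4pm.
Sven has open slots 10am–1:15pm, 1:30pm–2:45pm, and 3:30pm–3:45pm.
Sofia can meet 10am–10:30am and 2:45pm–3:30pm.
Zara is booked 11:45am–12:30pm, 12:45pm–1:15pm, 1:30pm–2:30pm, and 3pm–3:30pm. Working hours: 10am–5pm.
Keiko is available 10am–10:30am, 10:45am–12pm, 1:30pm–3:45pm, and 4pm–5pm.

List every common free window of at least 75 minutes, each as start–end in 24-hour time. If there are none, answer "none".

Zara free within 10:00–17:00: 10:00–11:45, 12:30–12:45, 13:15–13:30, 14:30–15:00, 15:30–17:00.
Tomás ∩ Elena: 10:15–11:00, 11:45–12:00, 15:15–15:45.
Tomás ∩ Elena ∩ Sven: 10:15–11:00, 11:45–12:00, 15:30–15:45.
Tomás ∩ Elena ∩ Sven ∩ Sofia: 10:15–10:30.
Tomás ∩ Elena ∩ Sven ∩ Sofia ∩ Zara: 10:15–10:30.
Tomás ∩ Elena ∩ Sven ∩ Sofia ∩ Zara ∩ Keiko: 10:15–10:30.
Windows ≥ 75 min: (none).

none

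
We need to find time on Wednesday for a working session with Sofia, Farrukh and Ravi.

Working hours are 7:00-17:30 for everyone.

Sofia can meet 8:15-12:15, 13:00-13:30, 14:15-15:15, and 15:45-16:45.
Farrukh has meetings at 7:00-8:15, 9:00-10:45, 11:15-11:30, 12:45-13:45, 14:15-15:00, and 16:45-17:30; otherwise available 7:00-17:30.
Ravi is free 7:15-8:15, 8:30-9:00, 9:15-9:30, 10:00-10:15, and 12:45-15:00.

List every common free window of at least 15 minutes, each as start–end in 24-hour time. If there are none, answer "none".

08:30–09:00

Farrukh free within 07:00–17:30: 08:15–09:00, 10:45–11:15, 11:30–12:45, 13:45–14:15, 15:00–16:45.
Sofia ∩ Farrukh: 08:15–09:00, 10:45–11:15, 11:30–12:15, 15:00–15:15, 15:45–16:45.
Sofia ∩ Farrukh ∩ Ravi: 08:30–09:00.
Windows ≥ 15 min: 08:30–09:00.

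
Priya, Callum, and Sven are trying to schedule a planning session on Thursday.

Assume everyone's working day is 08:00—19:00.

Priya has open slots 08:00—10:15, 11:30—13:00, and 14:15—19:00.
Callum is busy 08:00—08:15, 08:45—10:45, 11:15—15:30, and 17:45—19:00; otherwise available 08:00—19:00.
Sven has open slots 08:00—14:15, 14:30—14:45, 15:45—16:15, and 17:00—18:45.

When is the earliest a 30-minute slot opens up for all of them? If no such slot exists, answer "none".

08:15

Callum free within 08:00–19:00: 08:15–08:45, 10:45–11:15, 15:30–17:45.
Priya ∩ Callum: 08:15–08:45, 15:30–17:45.
Priya ∩ Callum ∩ Sven: 08:15–08:45, 15:45–16:15, 17:00–17:45.
Windows ≥ 30 min: 08:15–08:45, 15:45–16:15, 17:00–17:45.
Earliest such window starts at 08:15.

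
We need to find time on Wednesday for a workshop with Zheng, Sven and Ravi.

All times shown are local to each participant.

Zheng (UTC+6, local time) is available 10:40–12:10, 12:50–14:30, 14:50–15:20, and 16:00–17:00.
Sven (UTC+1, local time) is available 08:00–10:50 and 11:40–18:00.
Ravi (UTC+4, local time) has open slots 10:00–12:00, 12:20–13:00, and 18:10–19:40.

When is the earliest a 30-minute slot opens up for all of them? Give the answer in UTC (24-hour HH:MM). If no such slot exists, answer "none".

07:00

Zheng → UTC: 04:40–06:10, 06:50–08:30, 08:50–09:20, 10:00–11:00.
Sven → UTC: 07:00–09:50, 10:40–17:00.
Ravi → UTC: 06:00–08:00, 08:20–09:00, 14:10–15:40.
Zheng ∩ Sven: 07:00–08:30, 08:50–09:20, 10:40–11:00.
Zheng ∩ Sven ∩ Ravi: 07:00–08:00, 08:20–08:30, 08:50–09:00.
Windows ≥ 30 min: 07:00–08:00.
Earliest such window starts at 07:00.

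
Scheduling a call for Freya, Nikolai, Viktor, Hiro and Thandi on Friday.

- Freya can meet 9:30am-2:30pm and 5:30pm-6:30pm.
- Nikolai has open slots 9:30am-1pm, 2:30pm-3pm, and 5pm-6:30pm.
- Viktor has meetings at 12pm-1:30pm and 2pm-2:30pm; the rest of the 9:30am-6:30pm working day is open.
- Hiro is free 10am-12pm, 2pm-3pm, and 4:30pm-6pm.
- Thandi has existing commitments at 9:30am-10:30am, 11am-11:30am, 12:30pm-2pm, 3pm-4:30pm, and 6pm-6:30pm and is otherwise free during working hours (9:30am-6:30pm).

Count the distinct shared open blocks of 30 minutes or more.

3

Viktor free within 09:30–18:30: 09:30–12:00, 13:30–14:00, 14:30–18:30.
Thandi free within 09:30–18:30: 10:30–11:00, 11:30–12:30, 14:00–15:00, 16:30–18:00.
Freya ∩ Nikolai: 09:30–13:00, 17:30–18:30.
Freya ∩ Nikolai ∩ Viktor: 09:30–12:00, 17:30–18:30.
Freya ∩ Nikolai ∩ Viktor ∩ Hiro: 10:00–12:00, 17:30–18:00.
Freya ∩ Nikolai ∩ Viktor ∩ Hiro ∩ Thandi: 10:30–11:00, 11:30–12:00, 17:30–18:00.
Windows ≥ 30 min: 10:30–11:00, 11:30–12:00, 17:30–18:00.
That's 3 windows.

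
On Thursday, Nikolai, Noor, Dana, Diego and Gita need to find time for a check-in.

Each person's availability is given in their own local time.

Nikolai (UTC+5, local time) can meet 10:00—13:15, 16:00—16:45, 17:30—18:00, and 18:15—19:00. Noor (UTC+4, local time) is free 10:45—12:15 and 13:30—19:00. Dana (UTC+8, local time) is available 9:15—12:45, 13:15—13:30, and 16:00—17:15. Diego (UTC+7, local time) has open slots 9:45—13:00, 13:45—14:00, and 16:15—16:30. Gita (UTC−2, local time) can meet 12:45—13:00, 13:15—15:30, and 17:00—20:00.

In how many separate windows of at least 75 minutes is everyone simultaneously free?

Nikolai → UTC: 05:00–08:15, 11:00–11:45, 12:30–13:00, 13:15–14:00.
Noor → UTC: 06:45–08:15, 09:30–15:00.
Dana → UTC: 01:15–04:45, 05:15–05:30, 08:00–09:15.
Diego → UTC: 02:45–06:00, 06:45–07:00, 09:15–09:30.
Gita → UTC: 14:45–15:00, 15:15–17:30, 19:00–22:00.
Nikolai ∩ Noor: 06:45–08:15, 11:00–11:45, 12:30–13:00, 13:15–14:00.
Nikolai ∩ Noor ∩ Dana: 08:00–08:15.
Nikolai ∩ Noor ∩ Dana ∩ Diego: (none).
Nikolai ∩ Noor ∩ Dana ∩ Diego ∩ Gita: (none).
Windows ≥ 75 min: (none).
That's 0 windows.

0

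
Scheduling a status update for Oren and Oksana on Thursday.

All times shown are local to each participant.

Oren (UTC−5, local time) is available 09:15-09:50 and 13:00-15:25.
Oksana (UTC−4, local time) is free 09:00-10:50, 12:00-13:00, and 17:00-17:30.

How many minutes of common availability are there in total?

Oren → UTC: 14:15–14:50, 18:00–20:25.
Oksana → UTC: 13:00–14:50, 16:00–17:00, 21:00–21:30.
Oren ∩ Oksana: 14:15–14:50.
Total common minutes: 35.

35 minutes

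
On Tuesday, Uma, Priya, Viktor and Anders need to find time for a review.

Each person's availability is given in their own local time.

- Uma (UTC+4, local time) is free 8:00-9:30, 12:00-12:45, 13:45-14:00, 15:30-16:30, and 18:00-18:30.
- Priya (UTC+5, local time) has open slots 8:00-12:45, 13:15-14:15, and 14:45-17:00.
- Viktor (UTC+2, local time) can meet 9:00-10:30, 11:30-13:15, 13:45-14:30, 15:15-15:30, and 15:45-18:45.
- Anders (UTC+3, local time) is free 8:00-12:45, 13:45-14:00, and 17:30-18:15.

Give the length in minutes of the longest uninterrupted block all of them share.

Uma → UTC: 04:00–05:30, 08:00–08:45, 09:45–10:00, 11:30–12:30, 14:00–14:30.
Priya → UTC: 03:00–07:45, 08:15–09:15, 09:45–12:00.
Viktor → UTC: 07:00–08:30, 09:30–11:15, 11:45–12:30, 13:15–13:30, 13:45–16:45.
Anders → UTC: 05:00–09:45, 10:45–11:00, 14:30–15:15.
Uma ∩ Priya: 04:00–05:30, 08:15–08:45, 09:45–10:00, 11:30–12:00.
Uma ∩ Priya ∩ Viktor: 08:15–08:30, 09:45–10:00, 11:45–12:00.
Uma ∩ Priya ∩ Viktor ∩ Anders: 08:15–08:30.
Single common window of 15 minutes.

15 minutes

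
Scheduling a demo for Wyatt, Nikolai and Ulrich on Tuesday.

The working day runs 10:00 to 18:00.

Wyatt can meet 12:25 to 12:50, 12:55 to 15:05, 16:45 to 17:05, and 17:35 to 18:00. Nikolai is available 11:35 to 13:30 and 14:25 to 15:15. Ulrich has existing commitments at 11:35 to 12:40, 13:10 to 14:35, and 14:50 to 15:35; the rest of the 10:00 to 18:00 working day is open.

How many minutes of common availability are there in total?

40 minutes

Ulrich free within 10:00–18:00: 10:00–11:35, 12:40–13:10, 14:35–14:50, 15:35–18:00.
Wyatt ∩ Nikolai: 12:25–12:50, 12:55–13:30, 14:25–15:05.
Wyatt ∩ Nikolai ∩ Ulrich: 12:40–12:50, 12:55–13:10, 14:35–14:50.
Total common minutes: 10 + 15 + 15 = 40.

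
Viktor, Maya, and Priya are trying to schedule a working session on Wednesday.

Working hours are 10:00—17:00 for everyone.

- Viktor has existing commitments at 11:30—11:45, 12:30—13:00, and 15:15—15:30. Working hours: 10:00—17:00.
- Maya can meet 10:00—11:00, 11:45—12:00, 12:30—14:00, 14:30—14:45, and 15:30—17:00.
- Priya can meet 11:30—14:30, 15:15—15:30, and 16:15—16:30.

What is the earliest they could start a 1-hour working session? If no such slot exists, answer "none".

Viktor free within 10:00–17:00: 10:00–11:30, 11:45–12:30, 13:00–15:15, 15:30–17:00.
Viktor ∩ Maya: 10:00–11:00, 11:45–12:00, 13:00–14:00, 14:30–14:45, 15:30–17:00.
Viktor ∩ Maya ∩ Priya: 11:45–12:00, 13:00–14:00, 16:15–16:30.
Windows ≥ 60 min: 13:00–14:00.
Earliest such window starts at 13:00.

13:00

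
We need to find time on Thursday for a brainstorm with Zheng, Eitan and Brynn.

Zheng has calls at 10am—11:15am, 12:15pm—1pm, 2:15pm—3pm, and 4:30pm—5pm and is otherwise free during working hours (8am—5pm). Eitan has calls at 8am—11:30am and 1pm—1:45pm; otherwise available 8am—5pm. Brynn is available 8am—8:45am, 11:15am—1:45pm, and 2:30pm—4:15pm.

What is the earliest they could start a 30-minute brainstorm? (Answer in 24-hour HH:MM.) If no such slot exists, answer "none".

Zheng free within 08:00–17:00: 08:00–10:00, 11:15–12:15, 13:00–14:15, 15:00–16:30.
Eitan free within 08:00–17:00: 11:30–13:00, 13:45–17:00.
Zheng ∩ Eitan: 11:30–12:15, 13:45–14:15, 15:00–16:30.
Zheng ∩ Eitan ∩ Brynn: 11:30–12:15, 15:00–16:15.
Windows ≥ 30 min: 11:30–12:15, 15:00–16:15.
Earliest such window starts at 11:30.

11:30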